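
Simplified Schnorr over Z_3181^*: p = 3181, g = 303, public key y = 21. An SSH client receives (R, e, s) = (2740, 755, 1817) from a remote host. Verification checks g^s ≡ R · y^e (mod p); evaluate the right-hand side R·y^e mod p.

21^2 = 441
21^4 ≡ 441^2 = 194481 ≡ 440
21^8 ≡ 440^2 = 193600 ≡ 2740
21^16 ≡ 2740^2 = 7507600 ≡ 440
21^32 ≡ 440^2 = 193600 ≡ 2740
21^64 ≡ 2740^2 = 7507600 ≡ 440
21^128 ≡ 440^2 = 193600 ≡ 2740
21^256 ≡ 2740^2 = 7507600 ≡ 440
21^512 ≡ 440^2 = 193600 ≡ 2740
755 = 512 + 128 + 64 + 32 + 16 + 2 + 1, so 21^755 ≡ 2740·2740·440·2740·440·441·21 ≡ 303 (mod 3181)
R · y^e ≡ 2740·303 = 830220 ≡ 3160 (mod 3181)

3160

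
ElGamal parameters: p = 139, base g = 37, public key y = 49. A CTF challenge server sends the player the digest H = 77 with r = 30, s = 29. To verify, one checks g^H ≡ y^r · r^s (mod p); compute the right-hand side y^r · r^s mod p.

49^2 = 2401 ≡ 38
49^4 ≡ 38^2 = 1444 ≡ 54
49^8 ≡ 54^2 = 2916 ≡ 136
49^16 ≡ 136^2 = 18496 ≡ 9
30 = 16 + 8 + 4 + 2, so 49^30 ≡ 9·136·54·38 ≡ 57 (mod 139)
30^2 = 900 ≡ 66
30^4 ≡ 66^2 = 4356 ≡ 47
30^8 ≡ 47^2 = 2209 ≡ 124
30^16 ≡ 124^2 = 15376 ≡ 86
29 = 16 + 8 + 4 + 1, so 30^29 ≡ 86·124·47·30 ≡ 54 (mod 139)
y^r · r^s ≡ 57·54 = 3078 ≡ 20 (mod 139)

20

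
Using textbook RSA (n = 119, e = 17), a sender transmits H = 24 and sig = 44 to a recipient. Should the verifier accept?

reject

sig^2 ≡ 44^2 = 1936 ≡ 32
sig^4 ≡ 32^2 = 1024 ≡ 72
sig^8 ≡ 72^2 = 5184 ≡ 67
sig^16 ≡ 67^2 = 4489 ≡ 86
17 = 16 + 1, so sig^17 ≡ 86·44 ≡ 95 (mod 119)
The recovered value 95 does not match the digest 24.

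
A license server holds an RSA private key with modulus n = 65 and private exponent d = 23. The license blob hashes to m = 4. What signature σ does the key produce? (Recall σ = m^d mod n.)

m^23 mod 65 = 49

49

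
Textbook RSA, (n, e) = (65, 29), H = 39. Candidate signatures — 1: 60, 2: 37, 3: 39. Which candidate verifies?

Candidate 1: Squares mod 65: 60^1≡60, 60^2≡25, 60^4≡40, 60^8≡40, 60^16≡40; 29 = 16 + 8 + 4 + 1, so 60^29 ≡ 40·40·40·60 ≡ 60 (mod 65)
Candidate 2: Squares mod 65: 37^1≡37, 37^2≡4, 37^4≡16, 37^8≡61, 37^16≡16; 29 = 16 + 8 + 4 + 1, so 37^29 ≡ 16·61·16·37 ≡ 7 (mod 65)
Candidate 3: Squares mod 65: 39^1≡39, 39^2≡26, 39^4≡26, 39^8≡26, 39^16≡26; 29 = 16 + 8 + 4 + 1, so 39^29 ≡ 26·26·26·39 ≡ 39 (mod 65)
  → matches H = 39

3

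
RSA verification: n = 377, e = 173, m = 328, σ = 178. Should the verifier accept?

accept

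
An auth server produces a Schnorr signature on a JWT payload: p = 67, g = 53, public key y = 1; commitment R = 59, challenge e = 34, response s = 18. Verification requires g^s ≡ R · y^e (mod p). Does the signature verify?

g^s mod p:
Squares mod 67: 53^1≡53, 53^2≡62, 53^4≡25, 53^8≡22, 53^16≡15
18 = 16 + 2, so 53^18 ≡ 15·62 ≡ 59 (mod 67)
R · y^e mod p:
Squares mod 67: 1^1≡1, 1^2≡1, 1^4≡1, 1^8≡1, 1^16≡1, 1^32≡1
34 = 32 + 2, so 1^34 ≡ 1·1 ≡ 1 (mod 67)
59·1 = 59 ≡ 59 (mod 67)
59 ≡ 59 (mod 67); signature holds.

verifies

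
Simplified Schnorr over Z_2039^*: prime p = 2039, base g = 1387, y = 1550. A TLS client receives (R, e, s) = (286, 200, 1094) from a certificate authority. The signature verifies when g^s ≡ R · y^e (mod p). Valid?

g^s mod p:
Squares mod 2039: 1387^1≡1387, 1387^2≡992, 1387^4≡1266, 1387^8≡102, 1387^16≡209, 1387^32≡862, 1387^64≡848, 1387^128≡1376, 1387^256≡1184, 1387^512≡1063, 1387^1024≡363
1094 = 1024 + 64 + 4 + 2, so 1387^1094 ≡ 363·848·1266·992 ≡ 1724 (mod 2039)
R · y^e mod p:
Squares mod 2039: 1550^1≡1550, 1550^2≡558, 1550^4≡1436, 1550^8≡667, 1550^16≡387, 1550^32≡922, 1550^64≡1860, 1550^128≡1456
200 = 128 + 64 + 8, so 1550^200 ≡ 1456·1860·667 ≡ 776 (mod 2039)
286·776 = 221936 ≡ 1724 (mod 2039)
1724 ≡ 1724 (mod 2039); signature holds.

yes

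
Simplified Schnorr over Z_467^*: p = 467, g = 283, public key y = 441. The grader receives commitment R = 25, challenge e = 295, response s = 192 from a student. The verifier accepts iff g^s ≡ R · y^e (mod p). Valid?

g^s mod p:
283^2 = 80089 ≡ 232
283^4 ≡ 232^2 = 53824 ≡ 119
283^8 ≡ 119^2 = 14161 ≡ 151
283^16 ≡ 151^2 = 22801 ≡ 385
283^32 ≡ 385^2 = 148225 ≡ 186
283^64 ≡ 186^2 = 34596 ≡ 38
283^128 ≡ 38^2 = 1444 ≡ 43
192 = 128 + 64, so 283^192 ≡ 43·38 ≡ 233 (mod 467)
R · y^e mod p:
441^2 = 194481 ≡ 209
441^4 ≡ 209^2 = 43681 ≡ 250
441^8 ≡ 250^2 = 62500 ≡ 389
441^16 ≡ 389^2 = 151321 ≡ 13
441^32 ≡ 13^2 = 169
441^64 ≡ 169^2 = 28561 ≡ 74
441^128 ≡ 74^2 = 5476 ≡ 339
441^256 ≡ 339^2 = 114921 ≡ 39
295 = 256 + 32 + 4 + 2 + 1, so 441^295 ≡ 39·169·250·209·441 ≡ 159 (mod 467)
25·159 = 3975 ≡ 239 (mod 467)
233 ≠ 239; the check fails.

no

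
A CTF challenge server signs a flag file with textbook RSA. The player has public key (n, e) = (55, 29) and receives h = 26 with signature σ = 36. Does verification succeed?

σ^2 ≡ 36^2 = 1296 ≡ 31
σ^4 ≡ 31^2 = 961 ≡ 26
σ^8 ≡ 26^2 = 676 ≡ 16
σ^16 ≡ 16^2 = 256 ≡ 36
29 = 16 + 8 + 4 + 1, so σ^29 ≡ 36·16·26·36 ≡ 26 (mod 55)
σ^29 mod 55 = 26 matches h.

passes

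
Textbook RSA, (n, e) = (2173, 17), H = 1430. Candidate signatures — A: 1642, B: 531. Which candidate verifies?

A

Candidate A: Squares mod 2173: 1642^1≡1642, 1642^2≡1644, 1642^4≡1697, 1642^8≡584, 1642^16≡2068; 17 = 16 + 1, so 1642^17 ≡ 2068·1642 ≡ 1430 (mod 2173)
  → matches H = 1430
Candidate B: Squares mod 2173: 531^1≡531, 531^2≡1644, 531^4≡1697, 531^8≡584, 531^16≡2068; 17 = 16 + 1, so 531^17 ≡ 2068·531 ≡ 743 (mod 2173)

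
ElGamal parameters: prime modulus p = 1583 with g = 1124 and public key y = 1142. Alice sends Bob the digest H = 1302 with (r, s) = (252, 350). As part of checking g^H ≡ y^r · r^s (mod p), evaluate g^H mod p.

1124^2 = 1263376 ≡ 142
1124^4 ≡ 142^2 = 20164 ≡ 1168
1124^8 ≡ 1168^2 = 1364224 ≡ 1261
1124^16 ≡ 1261^2 = 1590121 ≡ 789
1124^32 ≡ 789^2 = 622521 ≡ 402
1124^64 ≡ 402^2 = 161604 ≡ 138
1124^128 ≡ 138^2 = 19044 ≡ 48
1124^256 ≡ 48^2 = 2304 ≡ 721
1124^512 ≡ 721^2 = 519841 ≡ 617
1124^1024 ≡ 617^2 = 380689 ≡ 769
1302 = 1024 + 256 + 16 + 4 + 2, so 1124^1302 ≡ 769·721·789·1168·142 ≡ 1136 (mod 1583)

1136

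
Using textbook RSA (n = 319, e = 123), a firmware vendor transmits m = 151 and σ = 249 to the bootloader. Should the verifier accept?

reject

Squares mod 319: σ^1≡249, σ^2≡115, σ^4≡146, σ^8≡262, σ^16≡59, σ^32≡291, σ^64≡146
123 = 64 + 32 + 16 + 8 + 2 + 1, so σ^123 ≡ 146·291·59·262·115·249 ≡ 244 (mod 319)
σ^123 mod 319 = 244, but m = 151.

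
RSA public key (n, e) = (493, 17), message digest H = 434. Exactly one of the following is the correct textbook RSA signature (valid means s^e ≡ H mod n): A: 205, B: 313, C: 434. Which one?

C

Candidate A: Squares mod 493: 205^1≡205, 205^2≡120, 205^4≡103, 205^8≡256, 205^16≡460; 17 = 16 + 1, so 205^17 ≡ 460·205 ≡ 137 (mod 493)
Candidate B: Squares mod 493: 313^1≡313, 313^2≡355, 313^4≡310, 313^8≡458, 313^16≡239; 17 = 16 + 1, so 313^17 ≡ 239·313 ≡ 364 (mod 493)
Candidate C: Squares mod 493: 434^1≡434, 434^2≡30, 434^4≡407, 434^8≡1, 434^16≡1; 17 = 16 + 1, so 434^17 ≡ 1·434 ≡ 434 (mod 493)
  → matches H = 434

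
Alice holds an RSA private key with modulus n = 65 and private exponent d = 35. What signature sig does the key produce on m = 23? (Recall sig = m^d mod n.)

m^2 ≡ 23^2 = 529 ≡ 9
m^4 ≡ 9^2 = 81 ≡ 16
m^8 ≡ 16^2 = 256 ≡ 61
m^16 ≡ 61^2 = 3721 ≡ 16
m^32 ≡ 16^2 = 256 ≡ 61
35 = 32 + 2 + 1, so m^35 ≡ 61·9·23 ≡ 17 (mod 65)

17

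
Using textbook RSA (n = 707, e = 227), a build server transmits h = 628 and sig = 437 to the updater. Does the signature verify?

Squares mod 707: sig^1≡437, sig^2≡79, sig^4≡585, sig^8≡37, sig^16≡662, sig^32≡611, sig^64≡25, sig^128≡625
227 = 128 + 64 + 32 + 2 + 1, so sig^227 ≡ 625·25·611·79·437 ≡ 628 (mod 707)
628 = h, so the signature checks out.

verifies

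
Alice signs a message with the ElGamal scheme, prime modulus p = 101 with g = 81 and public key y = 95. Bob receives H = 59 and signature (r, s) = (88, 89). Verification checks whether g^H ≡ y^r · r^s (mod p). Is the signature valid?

Left side g^H mod p:
81^59 mod 101 = 31
Right side y^r · r^s mod p:
95^88 mod 101 = 87
88^89 mod 101 = 5
87·5 = 435 ≡ 31 (mod 101)
31 ≡ 31 (mod 101), so the signature is genuine.

valid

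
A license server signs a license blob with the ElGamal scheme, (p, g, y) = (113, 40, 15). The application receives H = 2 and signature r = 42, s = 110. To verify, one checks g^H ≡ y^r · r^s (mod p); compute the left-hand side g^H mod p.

40^2 = 1600 ≡ 18

18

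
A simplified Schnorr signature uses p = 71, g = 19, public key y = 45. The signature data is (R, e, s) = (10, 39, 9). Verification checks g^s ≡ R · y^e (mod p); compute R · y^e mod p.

58

Squares mod 71: 45^1≡45, 45^2≡37, 45^4≡20, 45^8≡45, 45^16≡37, 45^32≡20
39 = 32 + 4 + 2 + 1, so 45^39 ≡ 20·20·37·45 ≡ 20 (mod 71)
R · y^e ≡ 10·20 = 200 ≡ 58 (mod 71)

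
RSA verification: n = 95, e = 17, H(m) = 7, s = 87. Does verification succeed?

passes

s^17 mod 95 = 7
s^17 mod 95 = 7 matches H(m).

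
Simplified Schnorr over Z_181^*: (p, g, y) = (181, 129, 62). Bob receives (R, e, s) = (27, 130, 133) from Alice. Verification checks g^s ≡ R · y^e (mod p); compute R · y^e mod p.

148

Squares mod 181: 62^1≡62, 62^2≡43, 62^4≡39, 62^8≡73, 62^16≡80, 62^32≡65, 62^64≡62, 62^128≡43
130 = 128 + 2, so 62^130 ≡ 43·43 ≡ 39 (mod 181)
R · y^e ≡ 27·39 = 1053 ≡ 148 (mod 181)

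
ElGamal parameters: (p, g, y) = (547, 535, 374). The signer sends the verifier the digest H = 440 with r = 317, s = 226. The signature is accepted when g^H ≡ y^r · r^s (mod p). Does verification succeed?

Left side g^H mod p:
Squares mod 547: 535^1≡535, 535^2≡144, 535^4≡497, 535^8≡312, 535^16≡525, 535^32≡484, 535^64≡140, 535^128≡455, 535^256≡259
440 = 256 + 128 + 32 + 16 + 8, so 535^440 ≡ 259·455·484·525·312 ≡ 276 (mod 547)
Right side y^r · r^s mod p:
Squares mod 547: 374^1≡374, 374^2≡391, 374^4≡268, 374^8≡167, 374^16≡539, 374^32≡64, 374^64≡267, 374^128≡179, 374^256≡315
317 = 256 + 32 + 16 + 8 + 4 + 1, so 374^317 ≡ 315·64·539·167·268·374 ≡ 292 (mod 547)
Squares mod 547: 317^1≡317, 317^2≡388, 317^4≡119, 317^8≡486, 317^16≡439, 317^32≡177, 317^64≡150, 317^128≡73
226 = 128 + 64 + 32 + 2, so 317^226 ≡ 73·150·177·388 ≡ 275 (mod 547)
292·275 = 80300 ≡ 438 (mod 547)
276 ≠ 438, so verification fails.

fails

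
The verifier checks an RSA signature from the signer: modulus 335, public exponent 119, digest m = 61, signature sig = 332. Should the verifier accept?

sig^2 ≡ 332^2 = 110224 ≡ 9
sig^4 ≡ 9^2 = 81
sig^8 ≡ 81^2 = 6561 ≡ 196
sig^16 ≡ 196^2 = 38416 ≡ 226
sig^32 ≡ 226^2 = 51076 ≡ 156
sig^64 ≡ 156^2 = 24336 ≡ 216
119 = 64 + 32 + 16 + 4 + 2 + 1, so sig^119 ≡ 216·156·226·81·9·332 ≡ 283 (mod 335)
283 ≠ 61, so verification fails.

reject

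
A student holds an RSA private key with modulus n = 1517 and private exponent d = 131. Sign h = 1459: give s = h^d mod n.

Squares mod 1517: h^1≡1459, h^2≡330, h^4≡1193, h^8≡303, h^16≡789, h^32≡551, h^64≡201, h^128≡959
131 = 128 + 2 + 1, so h^131 ≡ 959·330·1459 ≡ 440 (mod 1517)

440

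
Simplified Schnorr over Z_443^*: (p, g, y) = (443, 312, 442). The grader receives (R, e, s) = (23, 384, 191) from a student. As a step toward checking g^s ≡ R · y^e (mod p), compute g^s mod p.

312^2 = 97344 ≡ 327
312^4 ≡ 327^2 = 106929 ≡ 166
312^8 ≡ 166^2 = 27556 ≡ 90
312^16 ≡ 90^2 = 8100 ≡ 126
312^32 ≡ 126^2 = 15876 ≡ 371
312^64 ≡ 371^2 = 137641 ≡ 311
312^128 ≡ 311^2 = 96721 ≡ 147
191 = 128 + 32 + 16 + 8 + 4 + 2 + 1, so 312^191 ≡ 147·371·126·90·166·327·312 ≡ 23 (mod 443)

23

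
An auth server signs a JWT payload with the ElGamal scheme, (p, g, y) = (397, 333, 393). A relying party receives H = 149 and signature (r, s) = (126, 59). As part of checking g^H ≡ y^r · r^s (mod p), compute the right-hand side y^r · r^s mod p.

290

Squares mod 397: 393^1≡393, 393^2≡16, 393^4≡256, 393^8≡31, 393^16≡167, 393^32≡99, 393^64≡273
126 = 64 + 32 + 16 + 8 + 4 + 2, so 393^126 ≡ 273·99·167·31·256·16 ≡ 167 (mod 397)
Squares mod 397: 126^1≡126, 126^2≡393, 126^4≡16, 126^8≡256, 126^16≡31, 126^32≡167
59 = 32 + 16 + 8 + 2 + 1, so 126^59 ≡ 167·31·256·393·126 ≡ 16 (mod 397)
y^r · r^s ≡ 167·16 = 2672 ≡ 290 (mod 397)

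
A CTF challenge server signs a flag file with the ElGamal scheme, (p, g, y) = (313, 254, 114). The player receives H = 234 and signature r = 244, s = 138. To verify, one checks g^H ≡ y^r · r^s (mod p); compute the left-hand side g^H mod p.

25

254^2 = 64516 ≡ 38
254^4 ≡ 38^2 = 1444 ≡ 192
254^8 ≡ 192^2 = 36864 ≡ 243
254^16 ≡ 243^2 = 59049 ≡ 205
254^32 ≡ 205^2 = 42025 ≡ 83
254^64 ≡ 83^2 = 6889 ≡ 3
254^128 ≡ 3^2 = 9
234 = 128 + 64 + 32 + 8 + 2, so 254^234 ≡ 9·3·83·243·38 ≡ 25 (mod 313)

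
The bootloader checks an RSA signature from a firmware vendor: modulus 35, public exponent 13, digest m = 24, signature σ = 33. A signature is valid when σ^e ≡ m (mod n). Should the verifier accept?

σ^2 ≡ 33^2 = 1089 ≡ 4
σ^4 ≡ 4^2 = 16
σ^8 ≡ 16^2 = 256 ≡ 11
13 = 8 + 4 + 1, so σ^13 ≡ 11·16·33 ≡ 33 (mod 35)
σ^13 mod 35 = 33, but m = 24.

reject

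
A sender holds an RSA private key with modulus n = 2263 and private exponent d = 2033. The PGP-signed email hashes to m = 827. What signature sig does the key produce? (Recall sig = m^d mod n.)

m^2 ≡ 827^2 = 683929 ≡ 503
m^4 ≡ 503^2 = 253009 ≡ 1816
m^8 ≡ 1816^2 = 3297856 ≡ 665
m^16 ≡ 665^2 = 442225 ≡ 940
m^32 ≡ 940^2 = 883600 ≡ 1030
m^64 ≡ 1030^2 = 1060900 ≡ 1816
m^128 ≡ 1816^2 = 3297856 ≡ 665
m^256 ≡ 665^2 = 442225 ≡ 940
m^512 ≡ 940^2 = 883600 ≡ 1030
m^1024 ≡ 1030^2 = 1060900 ≡ 1816
2033 = 1024 + 512 + 256 + 128 + 64 + 32 + 16 + 1, so m^2033 ≡ 1816·1030·940·665·1816·1030·940·827 ≡ 1536 (mod 2263)

1536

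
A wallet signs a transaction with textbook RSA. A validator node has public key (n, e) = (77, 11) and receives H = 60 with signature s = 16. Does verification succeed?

s^11 mod 77 = 60
60 = H, so the signature checks out.

passes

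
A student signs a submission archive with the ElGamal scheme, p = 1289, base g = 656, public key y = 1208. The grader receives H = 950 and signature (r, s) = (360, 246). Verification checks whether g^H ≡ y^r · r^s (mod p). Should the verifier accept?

Left side g^H mod p:
656^950 mod 1289 = 546
Right side y^r · r^s mod p:
1208^360 mod 1289 = 669
360^246 mod 1289 = 943
669·943 = 630867 ≡ 546 (mod 1289)
546 ≡ 546 (mod 1289), so the signature is genuine.

accept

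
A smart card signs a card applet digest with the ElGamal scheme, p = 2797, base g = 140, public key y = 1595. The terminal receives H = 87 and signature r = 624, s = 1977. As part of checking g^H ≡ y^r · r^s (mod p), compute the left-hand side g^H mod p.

140^2 = 19600 ≡ 21
140^4 ≡ 21^2 = 441
140^8 ≡ 441^2 = 194481 ≡ 1488
140^16 ≡ 1488^2 = 2214144 ≡ 1717
140^32 ≡ 1717^2 = 2948089 ≡ 51
140^64 ≡ 51^2 = 2601
87 = 64 + 16 + 4 + 2 + 1, so 140^87 ≡ 2601·1717·441·21·140 ≡ 1068 (mod 2797)

1068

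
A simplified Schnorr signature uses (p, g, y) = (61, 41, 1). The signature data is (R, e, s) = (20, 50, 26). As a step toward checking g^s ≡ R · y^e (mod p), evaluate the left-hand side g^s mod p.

41^26 mod 61 = 20

20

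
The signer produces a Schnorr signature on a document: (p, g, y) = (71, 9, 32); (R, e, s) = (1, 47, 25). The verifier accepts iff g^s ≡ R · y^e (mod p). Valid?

no

g^s mod p:
9^25 mod 71 = 20
R · y^e mod p:
32^47 mod 71 = 45
1·45 = 45 ≡ 45 (mod 71)
20 ≠ 45; the check fails.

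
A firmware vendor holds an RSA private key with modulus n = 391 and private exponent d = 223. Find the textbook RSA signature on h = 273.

341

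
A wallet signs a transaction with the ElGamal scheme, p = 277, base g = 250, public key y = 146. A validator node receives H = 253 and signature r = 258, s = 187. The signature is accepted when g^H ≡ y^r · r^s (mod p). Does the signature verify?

verifies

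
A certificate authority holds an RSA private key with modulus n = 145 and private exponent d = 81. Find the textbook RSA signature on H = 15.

95

Squares mod 145: H^1≡15, H^2≡80, H^4≡20, H^8≡110, H^16≡65, H^32≡20, H^64≡110
81 = 64 + 16 + 1, so H^81 ≡ 110·65·15 ≡ 95 (mod 145)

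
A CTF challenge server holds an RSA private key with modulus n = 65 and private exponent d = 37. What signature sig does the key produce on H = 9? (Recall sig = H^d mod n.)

H^37 mod 65 = 9

9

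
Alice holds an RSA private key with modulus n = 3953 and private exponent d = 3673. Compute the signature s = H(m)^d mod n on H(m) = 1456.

(H(m))^2 ≡ 1456^2 = 2119936 ≡ 1128
(H(m))^4 ≡ 1128^2 = 1272384 ≡ 3471
(H(m))^8 ≡ 3471^2 = 12047841 ≡ 3050
(H(m))^16 ≡ 3050^2 = 9302500 ≡ 1091
(H(m))^32 ≡ 1091^2 = 1190281 ≡ 428
(H(m))^64 ≡ 428^2 = 183184 ≡ 1346
(H(m))^128 ≡ 1346^2 = 1811716 ≡ 1242
(H(m))^256 ≡ 1242^2 = 1542564 ≡ 894
(H(m))^512 ≡ 894^2 = 799236 ≡ 730
(H(m))^1024 ≡ 730^2 = 532900 ≡ 3198
(H(m))^2048 ≡ 3198^2 = 10227204 ≡ 793
3673 = 2048 + 1024 + 512 + 64 + 16 + 8 + 1, so (H(m))^3673 ≡ 793·3198·730·1346·1091·3050·1456 ≡ 2161 (mod 3953)

2161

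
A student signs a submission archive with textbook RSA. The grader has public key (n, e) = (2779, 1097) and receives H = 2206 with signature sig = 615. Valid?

no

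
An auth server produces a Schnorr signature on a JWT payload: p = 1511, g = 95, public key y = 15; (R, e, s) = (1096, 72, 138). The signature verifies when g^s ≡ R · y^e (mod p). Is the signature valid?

invalid

g^s mod p:
95^2 = 9025 ≡ 1470
95^4 ≡ 1470^2 = 2160900 ≡ 170
95^8 ≡ 170^2 = 28900 ≡ 191
95^16 ≡ 191^2 = 36481 ≡ 217
95^32 ≡ 217^2 = 47089 ≡ 248
95^64 ≡ 248^2 = 61504 ≡ 1064
95^128 ≡ 1064^2 = 1132096 ≡ 357
138 = 128 + 8 + 2, so 95^138 ≡ 357·191·1470 ≡ 1194 (mod 1511)
R · y^e mod p:
15^2 = 225
15^4 ≡ 225^2 = 50625 ≡ 762
15^8 ≡ 762^2 = 580644 ≡ 420
15^16 ≡ 420^2 = 176400 ≡ 1124
15^32 ≡ 1124^2 = 1263376 ≡ 180
15^64 ≡ 180^2 = 32400 ≡ 669
72 = 64 + 8, so 15^72 ≡ 669·420 ≡ 1445 (mod 1511)
1096·1445 = 1583720 ≡ 192 (mod 1511)
1194 ≠ 192; the check fails.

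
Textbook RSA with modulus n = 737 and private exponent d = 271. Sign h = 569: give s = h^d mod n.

525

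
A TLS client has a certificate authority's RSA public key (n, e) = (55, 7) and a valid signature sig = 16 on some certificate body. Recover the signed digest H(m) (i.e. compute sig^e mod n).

Squares mod 55: sig^1≡16, sig^2≡36, sig^4≡31
7 = 4 + 2 + 1, so sig^7 ≡ 31·36·16 ≡ 36 (mod 55)

36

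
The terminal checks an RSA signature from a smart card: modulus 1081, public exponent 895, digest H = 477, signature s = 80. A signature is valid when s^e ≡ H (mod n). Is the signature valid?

s^2 ≡ 80^2 = 6400 ≡ 995
s^4 ≡ 995^2 = 990025 ≡ 910
s^8 ≡ 910^2 = 828100 ≡ 54
s^16 ≡ 54^2 = 2916 ≡ 754
s^32 ≡ 754^2 = 568516 ≡ 991
s^64 ≡ 991^2 = 982081 ≡ 533
s^128 ≡ 533^2 = 284089 ≡ 867
s^256 ≡ 867^2 = 751689 ≡ 394
s^512 ≡ 394^2 = 155236 ≡ 653
895 = 512 + 256 + 64 + 32 + 16 + 8 + 4 + 2 + 1, so s^895 ≡ 653·394·533·991·754·54·910·995·80 ≡ 746 (mod 1081)
s^895 mod 1081 = 746, but H = 477.

invalid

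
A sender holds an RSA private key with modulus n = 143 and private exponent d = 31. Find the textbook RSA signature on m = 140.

140

m^2 ≡ 140^2 = 19600 ≡ 9
m^4 ≡ 9^2 = 81
m^8 ≡ 81^2 = 6561 ≡ 126
m^16 ≡ 126^2 = 15876 ≡ 3
31 = 16 + 8 + 4 + 2 + 1, so m^31 ≡ 3·126·81·9·140 ≡ 140 (mod 143)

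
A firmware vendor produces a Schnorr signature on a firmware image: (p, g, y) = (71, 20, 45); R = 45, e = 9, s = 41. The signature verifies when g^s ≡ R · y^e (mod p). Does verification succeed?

g^s mod p:
Squares mod 71: 20^1≡20, 20^2≡45, 20^4≡37, 20^8≡20, 20^16≡45, 20^32≡37
41 = 32 + 8 + 1, so 20^41 ≡ 37·20·20 ≡ 32 (mod 71)
R · y^e mod p:
Squares mod 71: 45^1≡45, 45^2≡37, 45^4≡20, 45^8≡45
9 = 8 + 1, so 45^9 ≡ 45·45 ≡ 37 (mod 71)
45·37 = 1665 ≡ 32 (mod 71)
32 ≡ 32 (mod 71); signature holds.

passes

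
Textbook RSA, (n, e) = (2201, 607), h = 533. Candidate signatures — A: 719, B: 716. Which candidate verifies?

Candidate A: 719^2 = 516961 ≡ 1927; 719^4 ≡ 1927^2 = 3713329 ≡ 242; 719^8 ≡ 242^2 = 58564 ≡ 1338; 719^16 ≡ 1338^2 = 1790244 ≡ 831; 719^32 ≡ 831^2 = 690561 ≡ 1648; 719^64 ≡ 1648^2 = 2715904 ≡ 2071; 719^128 ≡ 2071^2 = 4289041 ≡ 1493; 719^256 ≡ 1493^2 = 2229049 ≡ 1637; 719^512 ≡ 1637^2 = 2679769 ≡ 1152; 607 = 512 + 64 + 16 + 8 + 4 + 2 + 1, so 719^607 ≡ 1152·2071·831·1338·242·1927·719 ≡ 533 (mod 2201)
  → matches h = 533
Candidate B: 716^2 = 512656 ≡ 2024; 716^4 ≡ 2024^2 = 4096576 ≡ 515; 716^8 ≡ 515^2 = 265225 ≡ 1105; 716^16 ≡ 1105^2 = 1221025 ≡ 1671; 716^32 ≡ 1671^2 = 2792241 ≡ 1373; 716^64 ≡ 1373^2 = 1885129 ≡ 1073; 716^128 ≡ 1073^2 = 1151329 ≡ 206; 716^256 ≡ 206^2 = 42436 ≡ 617; 716^512 ≡ 617^2 = 380689 ≡ 2117; 607 = 512 + 64 + 16 + 8 + 4 + 2 + 1, so 716^607 ≡ 2117·1073·1671·1105·515·2024·716 ≡ 1288 (mod 2201)

A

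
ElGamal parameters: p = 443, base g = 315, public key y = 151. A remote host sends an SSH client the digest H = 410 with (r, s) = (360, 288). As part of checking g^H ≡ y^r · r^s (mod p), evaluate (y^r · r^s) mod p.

166

Squares mod 443: 151^1≡151, 151^2≡208, 151^4≡293, 151^8≡350, 151^16≡232, 151^32≡221, 151^64≡111, 151^128≡360, 151^256≡244
360 = 256 + 64 + 32 + 8, so 151^360 ≡ 244·111·221·350 ≡ 400 (mod 443)
Squares mod 443: 360^1≡360, 360^2≡244, 360^4≡174, 360^8≡152, 360^16≡68, 360^32≡194, 360^64≡424, 360^128≡361, 360^256≡79
288 = 256 + 32, so 360^288 ≡ 79·194 ≡ 264 (mod 443)
y^r · r^s ≡ 400·264 = 105600 ≡ 166 (mod 443)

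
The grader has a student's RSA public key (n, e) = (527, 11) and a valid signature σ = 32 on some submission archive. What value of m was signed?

94

σ^2 ≡ 32^2 = 1024 ≡ 497
σ^4 ≡ 497^2 = 247009 ≡ 373
σ^8 ≡ 373^2 = 139129 ≡ 1
11 = 8 + 2 + 1, so σ^11 ≡ 1·497·32 ≡ 94 (mod 527)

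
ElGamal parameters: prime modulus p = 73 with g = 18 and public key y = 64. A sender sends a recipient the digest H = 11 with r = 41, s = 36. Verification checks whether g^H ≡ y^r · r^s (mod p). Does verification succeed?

fails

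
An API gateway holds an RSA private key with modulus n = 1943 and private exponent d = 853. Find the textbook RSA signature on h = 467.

h^2 ≡ 467^2 = 218089 ≡ 473
h^4 ≡ 473^2 = 223729 ≡ 284
h^8 ≡ 284^2 = 80656 ≡ 993
h^16 ≡ 993^2 = 986049 ≡ 948
h^32 ≡ 948^2 = 898704 ≡ 1038
h^64 ≡ 1038^2 = 1077444 ≡ 1022
h^128 ≡ 1022^2 = 1044484 ≡ 1093
h^256 ≡ 1093^2 = 1194649 ≡ 1647
h^512 ≡ 1647^2 = 2712609 ≡ 181
853 = 512 + 256 + 64 + 16 + 4 + 1, so h^853 ≡ 181·1647·1022·948·284·467 ≡ 425 (mod 1943)

425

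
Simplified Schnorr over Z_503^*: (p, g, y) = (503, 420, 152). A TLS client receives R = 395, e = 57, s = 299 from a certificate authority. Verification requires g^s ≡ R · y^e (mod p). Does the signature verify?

does not verify

g^s mod p:
420^299 mod 503 = 277
R · y^e mod p:
152^57 mod 503 = 247
395·247 = 97565 ≡ 486 (mod 503)
277 ≠ 486; the check fails.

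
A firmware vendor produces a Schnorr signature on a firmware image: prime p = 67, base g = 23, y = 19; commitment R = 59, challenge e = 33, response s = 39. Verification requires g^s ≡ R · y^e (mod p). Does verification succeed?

passes

g^s mod p:
23^2 = 529 ≡ 60
23^4 ≡ 60^2 = 3600 ≡ 49
23^8 ≡ 49^2 = 2401 ≡ 56
23^16 ≡ 56^2 = 3136 ≡ 54
23^32 ≡ 54^2 = 2916 ≡ 35
39 = 32 + 4 + 2 + 1, so 23^39 ≡ 35·49·60·23 ≡ 59 (mod 67)
R · y^e mod p:
19^2 = 361 ≡ 26
19^4 ≡ 26^2 = 676 ≡ 6
19^8 ≡ 6^2 = 36
19^16 ≡ 36^2 = 1296 ≡ 23
19^32 ≡ 23^2 = 529 ≡ 60
33 = 32 + 1, so 19^33 ≡ 60·19 ≡ 1 (mod 67)
59·1 = 59 ≡ 59 (mod 67)
59 ≡ 59 (mod 67); signature holds.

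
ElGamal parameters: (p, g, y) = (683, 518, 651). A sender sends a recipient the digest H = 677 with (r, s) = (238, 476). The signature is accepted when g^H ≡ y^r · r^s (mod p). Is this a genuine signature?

Left side g^H mod p:
518^2 = 268324 ≡ 588
518^4 ≡ 588^2 = 345744 ≡ 146
518^8 ≡ 146^2 = 21316 ≡ 143
518^16 ≡ 143^2 = 20449 ≡ 642
518^32 ≡ 642^2 = 412164 ≡ 315
518^64 ≡ 315^2 = 99225 ≡ 190
518^128 ≡ 190^2 = 36100 ≡ 584
518^256 ≡ 584^2 = 341056 ≡ 239
518^512 ≡ 239^2 = 57121 ≡ 432
677 = 512 + 128 + 32 + 4 + 1, so 518^677 ≡ 432·584·315·146·518 ≡ 635 (mod 683)
Right side y^r · r^s mod p:
651^2 = 423801 ≡ 341
651^4 ≡ 341^2 = 116281 ≡ 171
651^8 ≡ 171^2 = 29241 ≡ 555
651^16 ≡ 555^2 = 308025 ≡ 675
651^32 ≡ 675^2 = 455625 ≡ 64
651^64 ≡ 64^2 = 4096 ≡ 681
651^128 ≡ 681^2 = 463761 ≡ 4
238 = 128 + 64 + 32 + 8 + 4 + 2, so 651^238 ≡ 4·681·64·555·171·341 ≡ 4 (mod 683)
238^2 = 56644 ≡ 638
238^4 ≡ 638^2 = 407044 ≡ 659
238^8 ≡ 659^2 = 434281 ≡ 576
238^16 ≡ 576^2 = 331776 ≡ 521
238^32 ≡ 521^2 = 271441 ≡ 290
238^64 ≡ 290^2 = 84100 ≡ 91
238^128 ≡ 91^2 = 8281 ≡ 85
238^256 ≡ 85^2 = 7225 ≡ 395
476 = 256 + 128 + 64 + 16 + 8 + 4, so 238^476 ≡ 395·85·91·521·576·659 ≡ 87 (mod 683)
4·87 = 348 ≡ 348 (mod 683)
635 ≠ 348, so verification fails.

forged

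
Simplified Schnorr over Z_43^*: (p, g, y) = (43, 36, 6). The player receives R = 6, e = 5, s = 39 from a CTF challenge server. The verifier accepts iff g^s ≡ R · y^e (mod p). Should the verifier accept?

accept

g^s mod p:
Squares mod 43: 36^1≡36, 36^2≡6, 36^4≡36, 36^8≡6, 36^16≡36, 36^32≡6
39 = 32 + 4 + 2 + 1, so 36^39 ≡ 6·36·6·36 ≡ 1 (mod 43)
R · y^e mod p:
Squares mod 43: 6^1≡6, 6^2≡36, 6^4≡6
5 = 4 + 1, so 6^5 ≡ 6·6 ≡ 36 (mod 43)
6·36 = 216 ≡ 1 (mod 43)
1 ≡ 1 (mod 43); signature holds.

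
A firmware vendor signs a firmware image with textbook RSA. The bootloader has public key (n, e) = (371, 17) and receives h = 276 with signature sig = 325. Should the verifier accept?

reject

Squares mod 371: sig^1≡325, sig^2≡261, sig^4≡228, sig^8≡44, sig^16≡81
17 = 16 + 1, so sig^17 ≡ 81·325 ≡ 355 (mod 371)
The recovered value 355 does not match the digest 276.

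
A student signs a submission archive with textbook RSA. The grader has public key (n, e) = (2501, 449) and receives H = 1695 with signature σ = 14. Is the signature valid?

σ^2 ≡ 14^2 = 196
σ^4 ≡ 196^2 = 38416 ≡ 901
σ^8 ≡ 901^2 = 811801 ≡ 1477
σ^16 ≡ 1477^2 = 2181529 ≡ 657
σ^32 ≡ 657^2 = 431649 ≡ 1477
σ^64 ≡ 1477^2 = 2181529 ≡ 657
σ^128 ≡ 657^2 = 431649 ≡ 1477
σ^256 ≡ 1477^2 = 2181529 ≡ 657
449 = 256 + 128 + 64 + 1, so σ^449 ≡ 657·1477·657·14 ≡ 1695 (mod 2501)
1695 = H, so the signature checks out.

valid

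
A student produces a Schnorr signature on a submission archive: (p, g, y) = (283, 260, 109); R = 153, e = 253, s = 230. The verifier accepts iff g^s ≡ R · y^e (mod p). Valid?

yes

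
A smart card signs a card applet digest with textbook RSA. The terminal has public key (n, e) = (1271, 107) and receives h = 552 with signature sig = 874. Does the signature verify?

does not verify

Squares mod 1271: sig^1≡874, sig^2≡5, sig^4≡25, sig^8≡625, sig^16≡428, sig^32≡160, sig^64≡180
107 = 64 + 32 + 8 + 2 + 1, so sig^107 ≡ 180·160·625·5·874 ≡ 1204 (mod 1271)
The recovered value 1204 does not match the digest 552.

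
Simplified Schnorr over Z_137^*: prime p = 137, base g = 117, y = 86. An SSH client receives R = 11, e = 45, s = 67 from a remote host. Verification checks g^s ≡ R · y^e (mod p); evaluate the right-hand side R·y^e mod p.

86^45 mod 137 = 104
R · y^e ≡ 11·104 = 1144 ≡ 48 (mod 137)

48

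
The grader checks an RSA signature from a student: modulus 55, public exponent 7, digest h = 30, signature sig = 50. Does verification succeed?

passes

sig^2 ≡ 50^2 = 2500 ≡ 25
sig^4 ≡ 25^2 = 625 ≡ 20
7 = 4 + 2 + 1, so sig^7 ≡ 20·25·50 ≡ 30 (mod 55)
30 = h, so the signature checks out.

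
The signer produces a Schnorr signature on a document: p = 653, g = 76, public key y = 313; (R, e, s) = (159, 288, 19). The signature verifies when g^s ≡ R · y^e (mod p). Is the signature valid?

invalid

g^s mod p:
76^19 mod 653 = 523
R · y^e mod p:
313^288 mod 653 = 348
159·348 = 55332 ≡ 480 (mod 653)
523 ≠ 480; the check fails.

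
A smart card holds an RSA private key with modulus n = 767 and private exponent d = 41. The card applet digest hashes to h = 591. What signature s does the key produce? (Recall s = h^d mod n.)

h^2 ≡ 591^2 = 349281 ≡ 296
h^4 ≡ 296^2 = 87616 ≡ 178
h^8 ≡ 178^2 = 31684 ≡ 237
h^16 ≡ 237^2 = 56169 ≡ 178
h^32 ≡ 178^2 = 31684 ≡ 237
41 = 32 + 8 + 1, so h^41 ≡ 237·237·591 ≡ 119 (mod 767)

119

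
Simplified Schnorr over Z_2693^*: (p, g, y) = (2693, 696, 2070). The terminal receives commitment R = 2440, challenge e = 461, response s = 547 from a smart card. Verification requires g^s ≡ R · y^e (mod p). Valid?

yes

g^s mod p:
696^547 mod 2693 = 481
R · y^e mod p:
2070^461 mod 2693 = 1946
2440·1946 = 4748240 ≡ 481 (mod 2693)
481 ≡ 481 (mod 2693); signature holds.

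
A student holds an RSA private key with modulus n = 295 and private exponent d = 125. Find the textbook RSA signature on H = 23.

73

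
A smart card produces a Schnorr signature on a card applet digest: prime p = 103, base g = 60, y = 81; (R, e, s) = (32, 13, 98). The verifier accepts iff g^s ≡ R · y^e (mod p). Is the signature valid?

invalid

g^s mod p:
Squares mod 103: 60^1≡60, 60^2≡98, 60^4≡25, 60^8≡7, 60^16≡49, 60^32≡32, 60^64≡97
98 = 64 + 32 + 2, so 60^98 ≡ 97·32·98 ≡ 33 (mod 103)
R · y^e mod p:
Squares mod 103: 81^1≡81, 81^2≡72, 81^4≡34, 81^8≡23
13 = 8 + 4 + 1, so 81^13 ≡ 23·34·81 ≡ 100 (mod 103)
32·100 = 3200 ≡ 7 (mod 103)
33 ≠ 7; the check fails.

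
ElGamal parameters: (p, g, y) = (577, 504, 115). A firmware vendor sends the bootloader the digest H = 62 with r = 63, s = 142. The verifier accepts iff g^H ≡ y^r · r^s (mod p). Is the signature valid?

Left side g^H mod p:
Squares mod 577: 504^1≡504, 504^2≡136, 504^4≡32, 504^8≡447, 504^16≡167, 504^32≡193
62 = 32 + 16 + 8 + 4 + 2, so 504^62 ≡ 193·167·447·32·136 ≡ 66 (mod 577)
Right side y^r · r^s mod p:
Squares mod 577: 115^1≡115, 115^2≡531, 115^4≡385, 115^8≡513, 115^16≡57, 115^32≡364
63 = 32 + 16 + 8 + 4 + 2 + 1, so 115^63 ≡ 364·57·513·385·531·115 ≡ 535 (mod 577)
Squares mod 577: 63^1≡63, 63^2≡507, 63^4≡284, 63^8≡453, 63^16≡374, 63^32≡242, 63^64≡287, 63^128≡435
142 = 128 + 8 + 4 + 2, so 63^142 ≡ 435·453·284·507 ≡ 396 (mod 577)
535·396 = 211860 ≡ 101 (mod 577)
66 ≠ 101, so verification fails.

invalid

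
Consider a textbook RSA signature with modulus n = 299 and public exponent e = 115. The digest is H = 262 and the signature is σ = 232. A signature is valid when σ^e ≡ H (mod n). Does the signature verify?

σ^115 mod 299 = 262
262 = H, so the signature checks out.

verifies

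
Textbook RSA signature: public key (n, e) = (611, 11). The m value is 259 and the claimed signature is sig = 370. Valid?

sig^2 ≡ 370^2 = 136900 ≡ 36
sig^4 ≡ 36^2 = 1296 ≡ 74
sig^8 ≡ 74^2 = 5476 ≡ 588
11 = 8 + 2 + 1, so sig^11 ≡ 588·36·370 ≡ 362 (mod 611)
sig^11 mod 611 = 362, but m = 259.

no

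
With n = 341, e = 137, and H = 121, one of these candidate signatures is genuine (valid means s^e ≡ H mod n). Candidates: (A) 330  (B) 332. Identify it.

A

Candidate A: 330^2 = 108900 ≡ 121; 330^4 ≡ 121^2 = 14641 ≡ 319; 330^8 ≡ 319^2 = 101761 ≡ 143; 330^16 ≡ 143^2 = 20449 ≡ 330; 330^32 ≡ 330^2 = 108900 ≡ 121; 330^64 ≡ 121^2 = 14641 ≡ 319; 330^128 ≡ 319^2 = 101761 ≡ 143; 137 = 128 + 8 + 1, so 330^137 ≡ 143·143·330 ≡ 121 (mod 341)
  → matches H = 121
Candidate B: 332^2 = 110224 ≡ 81; 332^4 ≡ 81^2 = 6561 ≡ 82; 332^8 ≡ 82^2 = 6724 ≡ 245; 332^16 ≡ 245^2 = 60025 ≡ 9; 332^32 ≡ 9^2 = 81; 332^64 ≡ 81^2 = 6561 ≡ 82; 332^128 ≡ 82^2 = 6724 ≡ 245; 137 = 128 + 8 + 1, so 332^137 ≡ 245·245·332 ≡ 260 (mod 341)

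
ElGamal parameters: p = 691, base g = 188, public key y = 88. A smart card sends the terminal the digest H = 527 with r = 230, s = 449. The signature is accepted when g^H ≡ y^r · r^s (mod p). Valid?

yes

Left side g^H mod p:
188^2 = 35344 ≡ 103
188^4 ≡ 103^2 = 10609 ≡ 244
188^8 ≡ 244^2 = 59536 ≡ 110
188^16 ≡ 110^2 = 12100 ≡ 353
188^32 ≡ 353^2 = 124609 ≡ 229
188^64 ≡ 229^2 = 52441 ≡ 616
188^128 ≡ 616^2 = 379456 ≡ 97
188^256 ≡ 97^2 = 9409 ≡ 426
188^512 ≡ 426^2 = 181476 ≡ 434
527 = 512 + 8 + 4 + 2 + 1, so 188^527 ≡ 434·110·244·103·188 ≡ 440 (mod 691)
Right side y^r · r^s mod p:
88^2 = 7744 ≡ 143
88^4 ≡ 143^2 = 20449 ≡ 410
88^8 ≡ 410^2 = 168100 ≡ 187
88^16 ≡ 187^2 = 34969 ≡ 419
88^32 ≡ 419^2 = 175561 ≡ 47
88^64 ≡ 47^2 = 2209 ≡ 136
88^128 ≡ 136^2 = 18496 ≡ 530
230 = 128 + 64 + 32 + 4 + 2, so 88^230 ≡ 530·136·47·410·143 ≡ 253 (mod 691)
230^2 = 52900 ≡ 384
230^4 ≡ 384^2 = 147456 ≡ 273
230^8 ≡ 273^2 = 74529 ≡ 592
230^16 ≡ 592^2 = 350464 ≡ 127
230^32 ≡ 127^2 = 16129 ≡ 236
230^64 ≡ 236^2 = 55696 ≡ 416
230^128 ≡ 416^2 = 173056 ≡ 306
230^256 ≡ 306^2 = 93636 ≡ 351
449 = 256 + 128 + 64 + 1, so 230^449 ≡ 351·306·416·230 ≡ 182 (mod 691)
253·182 = 46046 ≡ 440 (mod 691)
440 ≡ 440 (mod 691), so the signature is genuine.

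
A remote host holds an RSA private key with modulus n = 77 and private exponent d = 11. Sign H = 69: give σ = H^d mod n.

H^2 ≡ 69^2 = 4761 ≡ 64
H^4 ≡ 64^2 = 4096 ≡ 15
H^8 ≡ 15^2 = 225 ≡ 71
11 = 8 + 2 + 1, so H^11 ≡ 71·64·69 ≡ 69 (mod 77)

69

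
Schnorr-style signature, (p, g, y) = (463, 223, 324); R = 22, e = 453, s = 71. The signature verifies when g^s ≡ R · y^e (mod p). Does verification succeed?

passes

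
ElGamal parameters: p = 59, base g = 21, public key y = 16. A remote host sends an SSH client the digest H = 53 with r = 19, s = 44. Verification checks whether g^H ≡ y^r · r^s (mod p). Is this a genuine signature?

Left side g^H mod p:
21^2 = 441 ≡ 28
21^4 ≡ 28^2 = 784 ≡ 17
21^8 ≡ 17^2 = 289 ≡ 53
21^16 ≡ 53^2 = 2809 ≡ 36
21^32 ≡ 36^2 = 1296 ≡ 57
53 = 32 + 16 + 4 + 1, so 21^53 ≡ 57·36·17·21 ≡ 20 (mod 59)
Right side y^r · r^s mod p:
16^2 = 256 ≡ 20
16^4 ≡ 20^2 = 400 ≡ 46
16^8 ≡ 46^2 = 2116 ≡ 51
16^16 ≡ 51^2 = 2601 ≡ 5
19 = 16 + 2 + 1, so 16^19 ≡ 5·20·16 ≡ 7 (mod 59)
19^2 = 361 ≡ 7
19^4 ≡ 7^2 = 49
19^8 ≡ 49^2 = 2401 ≡ 41
19^16 ≡ 41^2 = 1681 ≡ 29
19^32 ≡ 29^2 = 841 ≡ 15
44 = 32 + 8 + 4, so 19^44 ≡ 15·41·49 ≡ 45 (mod 59)
7·45 = 315 ≡ 20 (mod 59)
20 ≡ 20 (mod 59), so the signature is genuine.

genuine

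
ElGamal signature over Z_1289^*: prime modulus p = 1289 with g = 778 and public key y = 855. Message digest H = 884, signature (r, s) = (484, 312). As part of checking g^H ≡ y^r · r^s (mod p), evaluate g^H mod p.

778^884 mod 1289 = 512

512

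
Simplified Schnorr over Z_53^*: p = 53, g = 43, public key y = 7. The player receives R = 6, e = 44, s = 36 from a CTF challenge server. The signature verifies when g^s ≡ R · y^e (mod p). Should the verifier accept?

reject

g^s mod p:
Squares mod 53: 43^1≡43, 43^2≡47, 43^4≡36, 43^8≡24, 43^16≡46, 43^32≡49
36 = 32 + 4, so 43^36 ≡ 49·36 ≡ 15 (mod 53)
R · y^e mod p:
Squares mod 53: 7^1≡7, 7^2≡49, 7^4≡16, 7^8≡44, 7^16≡28, 7^32≡42
44 = 32 + 8 + 4, so 7^44 ≡ 42·44·16 ≡ 47 (mod 53)
6·47 = 282 ≡ 17 (mod 53)
15 ≠ 17; the check fails.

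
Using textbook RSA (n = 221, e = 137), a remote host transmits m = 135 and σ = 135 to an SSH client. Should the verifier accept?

σ^2 ≡ 135^2 = 18225 ≡ 103
σ^4 ≡ 103^2 = 10609 ≡ 1
σ^8 ≡ 1^2 = 1
σ^16 ≡ 1^2 = 1
σ^32 ≡ 1^2 = 1
σ^64 ≡ 1^2 = 1
σ^128 ≡ 1^2 = 1
137 = 128 + 8 + 1, so σ^137 ≡ 1·1·135 ≡ 135 (mod 221)
Since 135 equals the digest 135, verification succeeds.

accept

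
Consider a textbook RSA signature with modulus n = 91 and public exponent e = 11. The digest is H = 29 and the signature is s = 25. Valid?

no

s^11 mod 91 = 51
The recovered value 51 does not match the digest 29.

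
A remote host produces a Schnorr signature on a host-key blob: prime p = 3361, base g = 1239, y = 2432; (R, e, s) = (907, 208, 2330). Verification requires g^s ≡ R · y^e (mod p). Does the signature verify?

g^s mod p:
1239^2 = 1535121 ≡ 2505
1239^4 ≡ 2505^2 = 6275025 ≡ 38
1239^8 ≡ 38^2 = 1444
1239^16 ≡ 1444^2 = 2085136 ≡ 1316
1239^32 ≡ 1316^2 = 1731856 ≡ 941
1239^64 ≡ 941^2 = 885481 ≡ 1538
1239^128 ≡ 1538^2 = 2365444 ≡ 2661
1239^256 ≡ 2661^2 = 7080921 ≡ 2655
1239^512 ≡ 2655^2 = 7049025 ≡ 1008
1239^1024 ≡ 1008^2 = 1016064 ≡ 1042
1239^2048 ≡ 1042^2 = 1085764 ≡ 161
2330 = 2048 + 256 + 16 + 8 + 2, so 1239^2330 ≡ 161·2655·1316·1444·2505 ≡ 3312 (mod 3361)
R · y^e mod p:
2432^2 = 5914624 ≡ 2625
2432^4 ≡ 2625^2 = 6890625 ≡ 575
2432^8 ≡ 575^2 = 330625 ≡ 1247
2432^16 ≡ 1247^2 = 1555009 ≡ 2227
2432^32 ≡ 2227^2 = 4959529 ≡ 2054
2432^64 ≡ 2054^2 = 4218916 ≡ 861
2432^128 ≡ 861^2 = 741321 ≡ 1901
208 = 128 + 64 + 16, so 2432^208 ≡ 1901·861·2227 ≡ 1749 (mod 3361)
907·1749 = 1586343 ≡ 3312 (mod 3361)
3312 ≡ 3312 (mod 3361); signature holds.

verifies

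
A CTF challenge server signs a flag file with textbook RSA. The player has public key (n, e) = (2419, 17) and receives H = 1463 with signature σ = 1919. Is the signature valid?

σ^2 ≡ 1919^2 = 3682561 ≡ 843
σ^4 ≡ 843^2 = 710649 ≡ 1882
σ^8 ≡ 1882^2 = 3541924 ≡ 508
σ^16 ≡ 508^2 = 258064 ≡ 1650
17 = 16 + 1, so σ^17 ≡ 1650·1919 ≡ 2298 (mod 2419)
The recovered value 2298 does not match the digest 1463.

invalid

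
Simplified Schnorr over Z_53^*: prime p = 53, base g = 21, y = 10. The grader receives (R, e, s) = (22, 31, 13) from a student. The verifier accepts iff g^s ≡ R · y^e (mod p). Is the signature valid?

valid

g^s mod p:
21^2 = 441 ≡ 17
21^4 ≡ 17^2 = 289 ≡ 24
21^8 ≡ 24^2 = 576 ≡ 46
13 = 8 + 4 + 1, so 21^13 ≡ 46·24·21 ≡ 23 (mod 53)
R · y^e mod p:
10^2 = 100 ≡ 47
10^4 ≡ 47^2 = 2209 ≡ 36
10^8 ≡ 36^2 = 1296 ≡ 24
10^16 ≡ 24^2 = 576 ≡ 46
31 = 16 + 8 + 4 + 2 + 1, so 10^31 ≡ 46·24·36·47·10 ≡ 42 (mod 53)
22·42 = 924 ≡ 23 (mod 53)
23 ≡ 23 (mod 53); signature holds.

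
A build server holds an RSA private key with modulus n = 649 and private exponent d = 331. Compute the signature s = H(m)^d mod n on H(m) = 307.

Squares mod 649: (H(m))^1≡307, (H(m))^2≡144, (H(m))^4≡617, (H(m))^8≡375, (H(m))^16≡441, (H(m))^32≡430, (H(m))^64≡584, (H(m))^128≡331, (H(m))^256≡529
331 = 256 + 64 + 8 + 2 + 1, so (H(m))^331 ≡ 529·584·375·144·307 ≡ 626 (mod 649)

626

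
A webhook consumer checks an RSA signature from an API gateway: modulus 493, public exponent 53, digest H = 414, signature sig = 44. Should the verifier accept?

sig^2 ≡ 44^2 = 1936 ≡ 457
sig^4 ≡ 457^2 = 208849 ≡ 310
sig^8 ≡ 310^2 = 96100 ≡ 458
sig^16 ≡ 458^2 = 209764 ≡ 239
sig^32 ≡ 239^2 = 57121 ≡ 426
53 = 32 + 16 + 4 + 1, so sig^53 ≡ 426·239·310·44 ≡ 414 (mod 493)
Since 414 equals the digest 414, verification succeeds.

accept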